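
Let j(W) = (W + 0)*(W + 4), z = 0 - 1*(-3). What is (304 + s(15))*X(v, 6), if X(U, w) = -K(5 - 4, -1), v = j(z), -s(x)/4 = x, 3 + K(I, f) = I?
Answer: 488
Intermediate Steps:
K(I, f) = -3 + I
s(x) = -4*x
z = 3 (z = 0 + 3 = 3)
j(W) = W*(4 + W)
v = 21 (v = 3*(4 + 3) = 3*7 = 21)
X(U, w) = 2 (X(U, w) = -(-3 + (5 - 4)) = -(-3 + 1) = -1*(-2) = 2)
(304 + s(15))*X(v, 6) = (304 - 4*15)*2 = (304 - 60)*2 = 244*2 = 488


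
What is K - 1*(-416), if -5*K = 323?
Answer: 1757/5 ≈ 351.40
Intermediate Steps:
K = -323/5 (K = -1/5*323 = -323/5 ≈ -64.600)
K - 1*(-416) = -323/5 - 1*(-416) = -323/5 + 416 = 1757/5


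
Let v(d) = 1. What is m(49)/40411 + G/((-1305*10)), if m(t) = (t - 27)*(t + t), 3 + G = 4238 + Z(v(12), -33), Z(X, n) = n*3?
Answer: -9928864/37668825 ≈ -0.26358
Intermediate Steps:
Z(X, n) = 3*n
G = 4136 (G = -3 + (4238 + 3*(-33)) = -3 + (4238 - 99) = -3 + 4139 = 4136)
m(t) = 2*t*(-27 + t) (m(t) = (-27 + t)*(2*t) = 2*t*(-27 + t))
m(49)/40411 + G/((-1305*10)) = (2*49*(-27 + 49))/40411 + 4136/((-1305*10)) = (2*49*22)*(1/40411) + 4136/(-13050) = 2156*(1/40411) + 4136*(-1/13050) = 308/5773 - 2068/6525 = -9928864/37668825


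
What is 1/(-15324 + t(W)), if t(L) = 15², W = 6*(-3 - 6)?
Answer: -1/15099 ≈ -6.6230e-5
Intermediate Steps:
W = -54 (W = 6*(-9) = -54)
t(L) = 225
1/(-15324 + t(W)) = 1/(-15324 + 225) = 1/(-15099) = -1/15099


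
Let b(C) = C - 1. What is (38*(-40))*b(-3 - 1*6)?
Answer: 15200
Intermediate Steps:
b(C) = -1 + C
(38*(-40))*b(-3 - 1*6) = (38*(-40))*(-1 + (-3 - 1*6)) = -1520*(-1 + (-3 - 6)) = -1520*(-1 - 9) = -1520*(-10) = 15200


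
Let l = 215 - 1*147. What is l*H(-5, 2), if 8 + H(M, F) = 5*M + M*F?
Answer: -2924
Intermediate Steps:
H(M, F) = -8 + 5*M + F*M (H(M, F) = -8 + (5*M + M*F) = -8 + (5*M + F*M) = -8 + 5*M + F*M)
l = 68 (l = 215 - 147 = 68)
l*H(-5, 2) = 68*(-8 + 5*(-5) + 2*(-5)) = 68*(-8 - 25 - 10) = 68*(-43) = -2924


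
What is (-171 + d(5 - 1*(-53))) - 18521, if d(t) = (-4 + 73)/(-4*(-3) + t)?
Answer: -1308371/70 ≈ -18691.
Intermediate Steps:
d(t) = 69/(12 + t)
(-171 + d(5 - 1*(-53))) - 18521 = (-171 + 69/(12 + (5 - 1*(-53)))) - 18521 = (-171 + 69/(12 + (5 + 53))) - 18521 = (-171 + 69/(12 + 58)) - 18521 = (-171 + 69/70) - 18521 = -11901/70 - 18521 = -1308371/70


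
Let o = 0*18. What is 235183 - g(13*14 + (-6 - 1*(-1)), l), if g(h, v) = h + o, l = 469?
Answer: 235006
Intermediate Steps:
o = 0
g(h, v) = h (g(h, v) = h + 0 = h)
235183 - g(13*14 + (-6 - 1*(-1)), l) = 235183 - (13*14 + (-6 - 1*(-1))) = 235183 - (182 + (-6 + 1)) = 235183 - (182 - 5) = 235183 - 1*177 = 235183 - 177 = 235006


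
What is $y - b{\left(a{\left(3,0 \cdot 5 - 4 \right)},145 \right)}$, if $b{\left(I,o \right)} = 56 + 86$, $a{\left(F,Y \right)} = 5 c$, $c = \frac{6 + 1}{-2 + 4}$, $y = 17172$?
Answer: $17030$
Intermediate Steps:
$c = \frac{7}{2} \approx 3.5$
$a{\left(F,Y \right)} = \frac{35}{2}$ ($a{\left(F,Y \right)} = 5 \cdot \frac{7}{2} = \frac{35}{2}$)
$b{\left(I,o \right)} = 142$
$y - b{\left(a{\left(3,0 \cdot 5 - 4 \right)},145 \right)} = 17172 - 142 = 17030$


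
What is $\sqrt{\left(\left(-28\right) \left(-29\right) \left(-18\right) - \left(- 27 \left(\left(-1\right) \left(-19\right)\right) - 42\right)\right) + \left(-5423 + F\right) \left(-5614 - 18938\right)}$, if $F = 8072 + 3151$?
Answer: $i \sqrt{142415661} \approx 11934.0 i$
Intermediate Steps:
$F = 11223$
$\sqrt{\left(\left(-28\right) \left(-29\right) \left(-18\right) - \left(- 27 \left(\left(-1\right) \left(-19\right)\right) - 42\right)\right) + \left(-5423 + F\right) \left(-5614 - 18938\right)} = \sqrt{\left(\left(-28\right) \left(-29\right) \left(-18\right) - \left(- 27 \left(\left(-1\right) \left(-19\right)\right) - 42\right)\right) + \left(-5423 + 11223\right) \left(-5614 - 18938\right)} = \sqrt{\left(812 \left(-18\right) - \left(\left(-27\right) 19 - 42\right)\right) + 5800 \left(-24552\right)} = \sqrt{\left(-14616 - \left(-513 - 42\right)\right) - 142401600} = \sqrt{\left(-14616 - -555\right) - 142401600} = \sqrt{\left(-14616 + 555\right) - 142401600} = \sqrt{-14061 - 142401600} = \sqrt{-142415661} = i \sqrt{142415661}$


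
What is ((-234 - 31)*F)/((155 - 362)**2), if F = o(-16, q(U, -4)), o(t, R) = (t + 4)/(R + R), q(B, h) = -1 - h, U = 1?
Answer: 530/42849 ≈ 0.012369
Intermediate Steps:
o(t, R) = (4 + t)/(2*R) (o(t, R) = (4 + t)/((2*R)) = (4 + t)*(1/(2*R)) = (4 + t)/(2*R))
F = -2 (F = (4 - 16)/(2*(-1 - 1*(-4))) = (1/2)*(-12)/(-1 + 4) = (1/2)*(-12)/3 = (1/2)*(1/3)*(-12) = -2)
((-234 - 31)*F)/((155 - 362)**2) = ((-234 - 31)*(-2))/((155 - 362)**2) = (-265*(-2))/((-207)**2) = 530/42849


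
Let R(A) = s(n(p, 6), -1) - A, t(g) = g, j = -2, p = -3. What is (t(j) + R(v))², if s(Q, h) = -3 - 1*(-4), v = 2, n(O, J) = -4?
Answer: 9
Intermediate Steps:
s(Q, h) = 1 (s(Q, h) = -3 + 4 = 1)
R(A) = 1 - A
(t(j) + R(v))² = (-2 + (1 - 1*2))² = (-2 + (1 - 2))² = (-2 - 1)² = (-3)² = 9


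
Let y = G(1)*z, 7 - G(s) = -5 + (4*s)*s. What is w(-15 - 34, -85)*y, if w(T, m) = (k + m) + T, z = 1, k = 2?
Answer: -1056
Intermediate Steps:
G(s) = 12 - 4*s² (G(s) = 7 - (-5 + (4*s)*s) = 7 - (-5 + 4*s²) = 7 + (5 - 4*s²) = 12 - 4*s²)
y = 8 (y = (12 - 4*1²)*1 = (12 - 4*1)*1 = (12 - 4)*1 = 8*1 = 8)
w(T, m) = 2 + T + m (w(T, m) = (2 + m) + T = 2 + T + m)
w(-15 - 34, -85)*y = (2 + (-15 - 34) - 85)*8 = (2 - 49 - 85)*8 = -132*8 = -1056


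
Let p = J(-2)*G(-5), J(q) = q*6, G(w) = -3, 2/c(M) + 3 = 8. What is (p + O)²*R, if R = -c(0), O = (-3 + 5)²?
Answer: -640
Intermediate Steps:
c(M) = ⅖ (c(M) = 2/(-3 + 8) = 2/5 = 2*(⅕) = ⅖)
J(q) = 6*q
O = 4 (O = 2² = 4)
p = 36 (p = (6*(-2))*(-3) = -12*(-3) = 36)
R = -⅖ (R = -1*⅖ = -⅖ ≈ -0.40000)
(p + O)²*R = (36 + 4)²*(-⅖) = 40²*(-⅖) = 1600*(-⅖) = -640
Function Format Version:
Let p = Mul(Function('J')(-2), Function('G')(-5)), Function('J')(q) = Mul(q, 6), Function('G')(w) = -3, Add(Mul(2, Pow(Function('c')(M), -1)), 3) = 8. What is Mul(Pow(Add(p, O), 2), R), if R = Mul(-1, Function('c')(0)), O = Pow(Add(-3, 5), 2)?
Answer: -640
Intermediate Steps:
Function('c')(M) = Rational(2, 5) (Function('c')(M) = Mul(2, Pow(Add(-3, 8), -1)) = Mul(2, Pow(5, -1)) = Mul(2, Rational(1, 5)) = Rational(2, 5))
Function('J')(q) = Mul(6, q)
O = 4 (O = Pow(2, 2) = 4)
p = 36 (p = Mul(Mul(6, -2), -3) = Mul(-12, -3) = 36)
R = Rational(-2, 5) (R = Mul(-1, Rational(2, 5)) = Rational(-2, 5) ≈ -0.40000)
Mul(Pow(Add(p, O), 2), R) = Mul(Pow(Add(36, 4), 2), Rational(-2, 5)) = Mul(Pow(40, 2), Rational(-2, 5)) = Mul(1600, Rational(-2, 5)) = -640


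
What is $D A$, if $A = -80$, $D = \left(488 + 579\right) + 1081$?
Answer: $-171840$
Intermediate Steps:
$D = 2148$ ($D = 1067 + 1081 = 2148$)
$D A = 2148 \left(-80\right) = -171840$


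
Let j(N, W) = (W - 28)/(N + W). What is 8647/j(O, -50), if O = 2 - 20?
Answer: 293998/39 ≈ 7538.4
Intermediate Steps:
O = -18
j(N, W) = (-28 + W)/(N + W)
8647/j(O, -50) = 8647/(((-28 - 50)/(-18 - 50))) = 8647/((-78/(-68))) = 8647/((-1/68*(-78))) = 8647/(39/34) = 8647*(34/39) = 293998/39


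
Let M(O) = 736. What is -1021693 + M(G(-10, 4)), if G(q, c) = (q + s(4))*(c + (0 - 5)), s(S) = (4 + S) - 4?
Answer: -1020957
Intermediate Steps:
s(S) = S
G(q, c) = (-5 + c)*(4 + q) (G(q, c) = (q + 4)*(c + (0 - 5)) = (4 + q)*(c - 5) = (4 + q)*(-5 + c) = (-5 + c)*(4 + q))
-1021693 + M(G(-10, 4)) = -1021693 + 736 = -1020957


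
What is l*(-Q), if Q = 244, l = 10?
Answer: -2440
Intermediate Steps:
l*(-Q) = 10*(-1*244) = 10*(-244) = -2440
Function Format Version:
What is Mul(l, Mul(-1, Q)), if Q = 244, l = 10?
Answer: -2440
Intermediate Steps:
Mul(l, Mul(-1, Q)) = Mul(10, Mul(-1, 244)) = Mul(10, -244) = -2440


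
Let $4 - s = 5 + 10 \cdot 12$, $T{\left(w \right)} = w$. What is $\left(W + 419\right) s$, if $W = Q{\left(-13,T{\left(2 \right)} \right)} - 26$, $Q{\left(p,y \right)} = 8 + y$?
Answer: $-48763$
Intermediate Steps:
$s = -121$ ($s = 4 - \left(5 + 10 \cdot 12\right) = 4 - \left(5 + 120\right) = 4 - 125 = -121$)
$W = -16$ ($W = \left(8 + 2\right) - 26 = 10 - 26 = -16$)
$\left(W + 419\right) s = \left(-16 + 419\right) \left(-121\right) = 403 \left(-121\right) = -48763$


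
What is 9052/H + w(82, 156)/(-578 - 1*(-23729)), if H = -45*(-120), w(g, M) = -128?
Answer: 17405971/10417950 ≈ 1.6708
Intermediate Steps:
H = 5400
9052/H + w(82, 156)/(-578 - 1*(-23729)) = 9052/5400 - 128/(-578 - 1*(-23729)) = 9052*(1/5400) - 128/(-578 + 23729) = 2263/1350 - 128/23151 = 17405971/10417950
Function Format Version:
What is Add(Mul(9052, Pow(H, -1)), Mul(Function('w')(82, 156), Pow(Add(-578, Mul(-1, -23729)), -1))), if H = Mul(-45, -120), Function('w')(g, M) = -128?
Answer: Rational(17405971, 10417950) ≈ 1.6708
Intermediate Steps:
H = 5400
Add(Mul(9052, Pow(H, -1)), Mul(Function('w')(82, 156), Pow(Add(-578, Mul(-1, -23729)), -1))) = Add(Mul(9052, Pow(5400, -1)), Mul(-128, Pow(Add(-578, Mul(-1, -23729)), -1))) = Add(Mul(9052, Rational(1, 5400)), Mul(-128, Pow(Add(-578, 23729), -1))) = Add(Rational(2263, 1350), Mul(-128, Pow(23151, -1))) = Add(Rational(2263, 1350), Mul(-128, Rational(1, 23151))) = Add(Rational(2263, 1350), Rational(-128, 23151)) = Rational(17405971, 10417950)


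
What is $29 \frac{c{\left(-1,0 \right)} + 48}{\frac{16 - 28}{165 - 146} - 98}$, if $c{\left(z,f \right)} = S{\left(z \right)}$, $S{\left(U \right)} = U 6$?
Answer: $- \frac{11571}{937} \approx -12.349$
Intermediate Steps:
$S{\left(U \right)} = 6 U$
$c{\left(z,f \right)} = 6 z$
$29 \frac{c{\left(-1,0 \right)} + 48}{\frac{16 - 28}{165 - 146} - 98} = 29 \frac{6 \left(-1\right) + 48}{\frac{16 - 28}{165 - 146} - 98} = 29 \frac{-6 + 48}{- \frac{12}{19} - 98} = 29 \frac{42}{\left(-12\right) \frac{1}{19} - 98} = 29 \frac{42}{- \frac{12}{19} - 98} = 29 \frac{42}{- \frac{1874}{19}} = 29 \cdot 42 \left(- \frac{19}{1874}\right) = 29 \left(- \frac{399}{937}\right) = - \frac{11571}{937}$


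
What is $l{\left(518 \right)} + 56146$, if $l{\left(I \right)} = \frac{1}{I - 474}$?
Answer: $\frac{2470425}{44} \approx 56146.0$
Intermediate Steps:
$l{\left(I \right)} = \frac{1}{-474 + I}$
$l{\left(518 \right)} + 56146 = \frac{1}{-474 + 518} + 56146 = \frac{1}{44} + 56146 = \frac{2470425}{44}$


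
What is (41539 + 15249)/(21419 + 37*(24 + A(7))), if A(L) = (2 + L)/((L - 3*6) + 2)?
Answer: 28394/11135 ≈ 2.5500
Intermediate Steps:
A(L) = (2 + L)/(-16 + L) (A(L) = (2 + L)/((L - 18) + 2) = (2 + L)/((-18 + L) + 2) = (2 + L)/(-16 + L))
(41539 + 15249)/(21419 + 37*(24 + A(7))) = (41539 + 15249)/(21419 + 37*(24 + (2 + 7)/(-16 + 7))) = 56788/(21419 + 37*(24 + 9/(-9))) = 56788/(21419 + 37*(24 - ⅑*9)) = 56788/(21419 + 37*(24 - 1)) = 56788/(21419 + 37*23) = 56788/(21419 + 851) = 56788/22270 = 56788*(1/22270) = 28394/11135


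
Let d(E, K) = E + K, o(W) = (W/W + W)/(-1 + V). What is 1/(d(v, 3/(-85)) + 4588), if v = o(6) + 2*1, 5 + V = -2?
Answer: 680/3120581 ≈ 0.00021791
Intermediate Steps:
V = -7 (V = -5 - 2 = -7)
o(W) = -⅛ - W/8 (o(W) = (W/W + W)/(-1 - 7) = (1 + W)/(-8) = (1 + W)*(-⅛) = -⅛ - W/8)
v = 9/8 (v = (-⅛ - ⅛*6) + 2*1 = (-⅛ - ¾) + 2 = -7/8 + 2 = 9/8 ≈ 1.1250)
1/(d(v, 3/(-85)) + 4588) = 1/((9/8 + 3/(-85)) + 4588) = 1/((9/8 + 3*(-1/85)) + 4588) = 1/((9/8 - 3/85) + 4588) = 1/(741/680 + 4588) = 1/(3120581/680) = 680/3120581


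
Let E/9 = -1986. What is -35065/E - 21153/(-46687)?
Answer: 2015168377/834483438 ≈ 2.4149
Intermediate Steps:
E = -17874 (E = 9*(-1986) = -17874)
-35065/E - 21153/(-46687) = -35065/(-17874) - 21153/(-46687) = -35065*(-1/17874) - 21153*(-1/46687) = 35065/17874 + 21153/46687 = 2015168377/834483438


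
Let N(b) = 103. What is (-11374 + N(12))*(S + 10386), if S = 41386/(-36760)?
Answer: -2151340707477/18380 ≈ -1.1705e+8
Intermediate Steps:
S = -20693/18380 (S = 41386*(-1/36760) = -20693/18380 ≈ -1.1258)
(-11374 + N(12))*(S + 10386) = (-11374 + 103)*(-20693/18380 + 10386) = -11271*190873987/18380 = -2151340707477/18380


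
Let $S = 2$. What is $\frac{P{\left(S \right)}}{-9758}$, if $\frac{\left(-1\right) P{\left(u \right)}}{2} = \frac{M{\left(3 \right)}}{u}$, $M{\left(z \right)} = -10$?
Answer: $- \frac{5}{4879} \approx -0.0010248$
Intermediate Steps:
$P{\left(u \right)} = \frac{20}{u}$ ($P{\left(u \right)} = - 2 \left(- \frac{10}{u}\right) = \frac{20}{u}$)
$\frac{P{\left(S \right)}}{-9758} = \frac{20 \cdot \frac{1}{2}}{-9758} = 20 \cdot \frac{1}{2} \left(- \frac{1}{9758}\right) = 10 \left(- \frac{1}{9758}\right) = - \frac{5}{4879}$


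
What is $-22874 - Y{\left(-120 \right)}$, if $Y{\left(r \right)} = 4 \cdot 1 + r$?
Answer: $-22758$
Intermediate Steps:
$Y{\left(r \right)} = 4 + r$
$-22874 - Y{\left(-120 \right)} = -22874 - \left(4 - 120\right) = -22874 - -116 = -22874 + 116 = -22758$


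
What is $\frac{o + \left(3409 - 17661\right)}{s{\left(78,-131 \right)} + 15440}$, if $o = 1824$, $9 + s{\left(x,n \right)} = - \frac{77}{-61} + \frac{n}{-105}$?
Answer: $- \frac{79601340}{98851631} \approx -0.80526$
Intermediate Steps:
$s{\left(x,n \right)} = - \frac{472}{61} - \frac{n}{105}$ ($s{\left(x,n \right)} = -9 + \left(- \frac{77}{-61} + \frac{n}{-105}\right) = -9 + \left(\left(-77\right) \left(- \frac{1}{61}\right) + n \left(- \frac{1}{105}\right)\right) = -9 - \left(- \frac{77}{61} + \frac{n}{105}\right) = - \frac{472}{61} - \frac{n}{105}$)
$\frac{o + \left(3409 - 17661\right)}{s{\left(78,-131 \right)} + 15440} = \frac{1824 + \left(3409 - 17661\right)}{\left(- \frac{472}{61} - - \frac{131}{105}\right) + 15440} = \frac{1824 - 14252}{\left(- \frac{472}{61} + \frac{131}{105}\right) + 15440} = - \frac{12428}{- \frac{41569}{6405} + 15440} = - \frac{12428}{\frac{98851631}{6405}} = \left(-12428\right) \frac{6405}{98851631} = - \frac{79601340}{98851631}$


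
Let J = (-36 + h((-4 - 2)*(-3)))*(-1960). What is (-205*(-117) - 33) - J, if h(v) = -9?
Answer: -64248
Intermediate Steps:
J = 88200 (J = (-36 - 9)*(-1960) = -45*(-1960) = 88200)
(-205*(-117) - 33) - J = (-205*(-117) - 33) - 1*88200 = (23985 - 33) - 88200 = 23952 - 88200 = -64248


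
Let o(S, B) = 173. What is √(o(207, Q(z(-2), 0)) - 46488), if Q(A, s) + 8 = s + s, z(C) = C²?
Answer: I*√46315 ≈ 215.21*I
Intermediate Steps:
Q(A, s) = -8 + 2*s (Q(A, s) = -8 + (s + s) = -8 + 2*s)
√(o(207, Q(z(-2), 0)) - 46488) = √(173 - 46488) = √(-46315) = I*√46315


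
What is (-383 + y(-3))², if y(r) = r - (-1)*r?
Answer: 151321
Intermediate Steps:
y(r) = 2*r (y(r) = r + r = 2*r)
(-383 + y(-3))² = (-383 + 2*(-3))² = (-383 - 6)² = (-389)² = 151321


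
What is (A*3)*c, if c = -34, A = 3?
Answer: -306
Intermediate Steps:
(A*3)*c = (3*3)*(-34) = 9*(-34) = -306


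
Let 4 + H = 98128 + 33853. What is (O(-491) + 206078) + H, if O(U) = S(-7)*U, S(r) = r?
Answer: 341492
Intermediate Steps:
H = 131977 (H = -4 + (98128 + 33853) = -4 + 131981 = 131977)
O(U) = -7*U
(O(-491) + 206078) + H = (-7*(-491) + 206078) + 131977 = (3437 + 206078) + 131977 = 209515 + 131977 = 341492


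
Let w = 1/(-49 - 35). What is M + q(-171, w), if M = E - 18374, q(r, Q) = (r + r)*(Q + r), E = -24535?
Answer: 218079/14 ≈ 15577.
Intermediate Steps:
w = -1/84 (w = 1/(-84) = -1/84 ≈ -0.011905)
q(r, Q) = 2*r*(Q + r) (q(r, Q) = (2*r)*(Q + r) = 2*r*(Q + r))
M = -42909 (M = -24535 - 18374 = -42909)
M + q(-171, w) = -42909 + 2*(-171)*(-1/84 - 171) = -42909 + 2*(-171)*(-14365/84) = -42909 + 818805/14 = 218079/14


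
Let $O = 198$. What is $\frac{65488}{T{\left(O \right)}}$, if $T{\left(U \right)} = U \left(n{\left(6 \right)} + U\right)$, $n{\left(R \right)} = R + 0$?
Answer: $\frac{8186}{5049} \approx 1.6213$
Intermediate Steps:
$n{\left(R \right)} = R$
$T{\left(U \right)} = U \left(6 + U\right)$
$\frac{65488}{T{\left(O \right)}} = \frac{65488}{198 \left(6 + 198\right)} = \frac{65488}{198 \cdot 204} = \frac{65488}{40392} = 65488 \cdot \frac{1}{40392} = \frac{8186}{5049}$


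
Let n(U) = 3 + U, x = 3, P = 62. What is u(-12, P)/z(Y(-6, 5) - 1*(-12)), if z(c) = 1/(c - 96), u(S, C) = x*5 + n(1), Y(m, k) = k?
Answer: -1501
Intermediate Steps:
u(S, C) = 19 (u(S, C) = 3*5 + (3 + 1) = 15 + 4 = 19)
z(c) = 1/(-96 + c)
u(-12, P)/z(Y(-6, 5) - 1*(-12)) = 19/(1/(-96 + (5 - 1*(-12)))) = 19/(1/(-96 + (5 + 12))) = 19/(1/(-96 + 17)) = 19/(1/(-79)) = 19/(-1/79) = 19*(-79) = -1501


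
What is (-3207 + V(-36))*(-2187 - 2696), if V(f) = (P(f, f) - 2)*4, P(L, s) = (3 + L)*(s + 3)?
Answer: -5571503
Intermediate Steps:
P(L, s) = (3 + L)*(3 + s)
V(f) = 28 + 4*f² + 24*f (V(f) = ((9 + 3*f + 3*f + f*f) - 2)*4 = ((9 + 3*f + 3*f + f²) - 2)*4 = ((9 + f² + 6*f) - 2)*4 = (7 + f² + 6*f)*4 = 28 + 4*f² + 24*f)
(-3207 + V(-36))*(-2187 - 2696) = (-3207 + (28 + 4*(-36)² + 24*(-36)))*(-2187 - 2696) = (-3207 + (28 + 4*1296 - 864))*(-4883) = (-3207 + (28 + 5184 - 864))*(-4883) = (-3207 + 4348)*(-4883) = 1141*(-4883) = -5571503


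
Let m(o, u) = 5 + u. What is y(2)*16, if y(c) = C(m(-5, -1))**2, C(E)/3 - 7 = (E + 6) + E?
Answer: 63504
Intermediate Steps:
C(E) = 39 + 6*E (C(E) = 21 + 3*((E + 6) + E) = 21 + 3*((6 + E) + E) = 21 + 3*(6 + 2*E) = 21 + (18 + 6*E) = 39 + 6*E)
y(c) = 3969 (y(c) = (39 + 6*(5 - 1))**2 = (39 + 6*4)**2 = (39 + 24)**2 = 63**2 = 3969)
y(2)*16 = 3969*16 = 63504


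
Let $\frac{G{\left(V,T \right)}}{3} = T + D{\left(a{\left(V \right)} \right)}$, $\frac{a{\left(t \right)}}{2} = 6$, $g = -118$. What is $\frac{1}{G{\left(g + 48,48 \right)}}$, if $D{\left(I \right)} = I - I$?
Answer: $\frac{1}{144} \approx 0.0069444$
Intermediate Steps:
$a{\left(t \right)} = 12$ ($a{\left(t \right)} = 2 \cdot 6 = 12$)
$D{\left(I \right)} = 0$
$G{\left(V,T \right)} = 3 T$ ($G{\left(V,T \right)} = 3 \left(T + 0\right) = 3 T$)
$\frac{1}{G{\left(g + 48,48 \right)}} = \frac{1}{3 \cdot 48} = \frac{1}{144}$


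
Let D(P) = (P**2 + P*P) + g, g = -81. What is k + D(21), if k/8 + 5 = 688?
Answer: 6265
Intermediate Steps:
D(P) = -81 + 2*P**2 (D(P) = (P**2 + P*P) - 81 = (P**2 + P**2) - 81 = 2*P**2 - 81 = -81 + 2*P**2)
k = 5464 (k = -40 + 8*688 = -40 + 5504 = 5464)
k + D(21) = 5464 + (-81 + 2*21**2) = 5464 + (-81 + 2*441) = 5464 + (-81 + 882) = 5464 + 801 = 6265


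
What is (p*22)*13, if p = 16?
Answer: 4576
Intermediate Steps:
(p*22)*13 = (16*22)*13 = 352*13 = 4576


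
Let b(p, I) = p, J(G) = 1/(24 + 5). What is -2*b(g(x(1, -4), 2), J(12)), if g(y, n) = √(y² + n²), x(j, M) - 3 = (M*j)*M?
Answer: -2*√365 ≈ -38.210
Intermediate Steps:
J(G) = 1/29
x(j, M) = 3 + j*M² (x(j, M) = 3 + (M*j)*M = 3 + j*M²)
g(y, n) = √(n² + y²)
-2*b(g(x(1, -4), 2), J(12)) = -2*√(2² + (3 + 1*(-4)²)²) = -2*√(4 + (3 + 1*16)²) = -2*√(4 + (3 + 16)²) = -2*√(4 + 19²) = -2*√(4 + 361) = -2*√365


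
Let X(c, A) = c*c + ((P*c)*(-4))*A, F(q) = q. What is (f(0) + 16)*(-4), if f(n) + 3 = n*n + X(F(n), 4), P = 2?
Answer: -52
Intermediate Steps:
X(c, A) = c² - 8*A*c (X(c, A) = c*c + ((2*c)*(-4))*A = c² + (-8*c)*A = c² - 8*A*c)
f(n) = -3 + n² + n*(-32 + n) (f(n) = -3 + (n*n + n*(n - 8*4)) = -3 + (n² + n*(n - 32)) = -3 + (n² + n*(-32 + n)) = -3 + n² + n*(-32 + n))
(f(0) + 16)*(-4) = ((-3 + 0² + 0*(-32 + 0)) + 16)*(-4) = ((-3 + 0 + 0*(-32)) + 16)*(-4) = ((-3 + 0 + 0) + 16)*(-4) = (-3 + 16)*(-4) = 13*(-4) = -52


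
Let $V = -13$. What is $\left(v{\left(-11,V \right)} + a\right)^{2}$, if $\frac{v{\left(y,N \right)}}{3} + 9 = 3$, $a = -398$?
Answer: $173056$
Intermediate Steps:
$v{\left(y,N \right)} = -18$ ($v{\left(y,N \right)} = -27 + 3 \cdot 3 = -27 + 9 = -18$)
$\left(v{\left(-11,V \right)} + a\right)^{2} = \left(-18 - 398\right)^{2} = \left(-416\right)^{2} = 173056$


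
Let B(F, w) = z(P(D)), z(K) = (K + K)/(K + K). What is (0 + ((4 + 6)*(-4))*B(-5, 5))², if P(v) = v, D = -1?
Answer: 1600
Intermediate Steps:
z(K) = 1 (z(K) = (2*K)/((2*K)) = (2*K)*(1/(2*K)) = 1)
B(F, w) = 1
(0 + ((4 + 6)*(-4))*B(-5, 5))² = (0 + ((4 + 6)*(-4))*1)² = (0 + (10*(-4))*1)² = (0 - 40*1)² = (0 - 40)² = (-40)² = 1600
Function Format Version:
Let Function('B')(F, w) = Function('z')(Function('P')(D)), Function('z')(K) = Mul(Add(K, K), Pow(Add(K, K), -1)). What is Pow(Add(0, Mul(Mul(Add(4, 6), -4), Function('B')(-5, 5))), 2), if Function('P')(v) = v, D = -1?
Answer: 1600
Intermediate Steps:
Function('z')(K) = 1 (Function('z')(K) = Mul(Mul(2, K), Pow(Mul(2, K), -1)) = Mul(Mul(2, K), Mul(Rational(1, 2), Pow(K, -1))) = 1)
Function('B')(F, w) = 1
Pow(Add(0, Mul(Mul(Add(4, 6), -4), Function('B')(-5, 5))), 2) = Pow(Add(0, Mul(Mul(Add(4, 6), -4), 1)), 2) = Pow(Add(0, Mul(Mul(10, -4), 1)), 2) = Pow(Add(0, Mul(-40, 1)), 2) = Pow(Add(0, -40), 2) = Pow(-40, 2) = 1600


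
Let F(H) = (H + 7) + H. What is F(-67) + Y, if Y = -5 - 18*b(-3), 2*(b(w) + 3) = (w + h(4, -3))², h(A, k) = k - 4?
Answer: -978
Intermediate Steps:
h(A, k) = -4 + k
b(w) = -3 + (-7 + w)²/2 (b(w) = -3 + (w + (-4 - 3))²/2 = -3 + (w - 7)²/2 = -3 + (-7 + w)²/2)
F(H) = 7 + 2*H (F(H) = (7 + H) + H = 7 + 2*H)
Y = -851 (Y = -5 - 18*(-3 + (-7 - 3)²/2) = -5 - 18*(-3 + (½)*(-10)²) = -5 - 18*(-3 + (½)*100) = -5 - 18*(-3 + 50) = -5 - 18*47 = -5 - 846 = -851)
F(-67) + Y = (7 + 2*(-67)) - 851 = (7 - 134) - 851 = -127 - 851 = -978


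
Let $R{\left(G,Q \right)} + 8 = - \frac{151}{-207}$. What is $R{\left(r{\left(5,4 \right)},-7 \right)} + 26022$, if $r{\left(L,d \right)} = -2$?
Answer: $\frac{5385049}{207} \approx 26015.0$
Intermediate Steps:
$R{\left(G,Q \right)} = - \frac{1505}{207}$ ($R{\left(G,Q \right)} = -8 - \frac{151}{-207} = -8 - - \frac{151}{207} = -8 + \frac{151}{207} = - \frac{1505}{207}$)
$R{\left(r{\left(5,4 \right)},-7 \right)} + 26022 = - \frac{1505}{207} + 26022 = \frac{5385049}{207}$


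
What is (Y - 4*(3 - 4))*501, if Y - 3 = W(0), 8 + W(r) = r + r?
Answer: -501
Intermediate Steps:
W(r) = -8 + 2*r (W(r) = -8 + (r + r) = -8 + 2*r)
Y = -5 (Y = 3 + (-8 + 2*0) = 3 + (-8 + 0) = 3 - 8 = -5)
(Y - 4*(3 - 4))*501 = (-5 - 4*(3 - 4))*501 = (-5 - 4*(-1))*501 = (-5 + 4)*501 = -1*501 = -501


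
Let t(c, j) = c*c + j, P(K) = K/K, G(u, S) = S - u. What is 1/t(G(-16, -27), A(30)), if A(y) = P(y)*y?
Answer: 1/151 ≈ 0.0066225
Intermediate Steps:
P(K) = 1
A(y) = y (A(y) = 1*y = y)
t(c, j) = j + c² (t(c, j) = c² + j = j + c²)
1/t(G(-16, -27), A(30)) = 1/(30 + (-27 - 1*(-16))²) = 1/(30 + (-27 + 16)²) = 1/(30 + (-11)²) = 1/(30 + 121) = 1/151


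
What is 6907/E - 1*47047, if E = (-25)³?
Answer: -735116282/15625 ≈ -47047.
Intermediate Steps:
E = -15625
6907/E - 1*47047 = 6907/(-15625) - 1*47047 = 6907*(-1/15625) - 47047 = -6907/15625 - 47047 = -735116282/15625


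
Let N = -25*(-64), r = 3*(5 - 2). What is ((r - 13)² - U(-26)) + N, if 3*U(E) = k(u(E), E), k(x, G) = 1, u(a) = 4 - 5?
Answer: 4847/3 ≈ 1615.7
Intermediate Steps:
u(a) = -1
r = 9 (r = 3*3 = 9)
U(E) = ⅓ (U(E) = (⅓)*1 = ⅓)
N = 1600
((r - 13)² - U(-26)) + N = ((9 - 13)² - 1*⅓) + 1600 = ((-4)² - ⅓) + 1600 = (16 - ⅓) + 1600 = 47/3 + 1600 = 4847/3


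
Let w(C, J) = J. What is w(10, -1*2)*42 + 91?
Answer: 7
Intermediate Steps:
w(10, -1*2)*42 + 91 = -1*2*42 + 91 = -2*42 + 91 = -84 + 91 = 7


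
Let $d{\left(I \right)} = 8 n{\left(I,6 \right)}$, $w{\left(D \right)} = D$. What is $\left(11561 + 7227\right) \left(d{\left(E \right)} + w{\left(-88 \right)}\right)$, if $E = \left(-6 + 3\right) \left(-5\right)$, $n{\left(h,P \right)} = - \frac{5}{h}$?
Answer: $- \frac{5110336}{3} \approx -1.7034 \cdot 10^{6}$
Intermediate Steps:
$E = 15$ ($E = \left(-3\right) \left(-5\right) = 15$)
$d{\left(I \right)} = - \frac{40}{I}$ ($d{\left(I \right)} = 8 \left(- \frac{5}{I}\right) = - \frac{40}{I}$)
$\left(11561 + 7227\right) \left(d{\left(E \right)} + w{\left(-88 \right)}\right) = \left(11561 + 7227\right) \left(- \frac{40}{15} - 88\right) = 18788 \left(\left(-40\right) \frac{1}{15} - 88\right) = 18788 \left(- \frac{8}{3} - 88\right) = 18788 \left(- \frac{272}{3}\right) = - \frac{5110336}{3}$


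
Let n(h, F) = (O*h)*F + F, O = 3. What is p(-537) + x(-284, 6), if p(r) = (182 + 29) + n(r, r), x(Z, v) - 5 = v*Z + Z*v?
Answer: 861378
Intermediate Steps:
n(h, F) = F + 3*F*h (n(h, F) = (3*h)*F + F = 3*F*h + F = F + 3*F*h)
x(Z, v) = 5 + 2*Z*v (x(Z, v) = 5 + (v*Z + Z*v) = 5 + (Z*v + Z*v) = 5 + 2*Z*v)
p(r) = 211 + r*(1 + 3*r) (p(r) = (182 + 29) + r*(1 + 3*r) = 211 + r*(1 + 3*r))
p(-537) + x(-284, 6) = (211 - 537*(1 + 3*(-537))) + (5 + 2*(-284)*6) = (211 - 537*(1 - 1611)) + (5 - 3408) = (211 - 537*(-1610)) - 3403 = (211 + 864570) - 3403 = 864781 - 3403 = 861378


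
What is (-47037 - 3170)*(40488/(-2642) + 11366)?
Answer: -752815908094/1321 ≈ -5.6988e+8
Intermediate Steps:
(-47037 - 3170)*(40488/(-2642) + 11366) = -50207*(40488*(-1/2642) + 11366) = -50207*(-20244/1321 + 11366) = -50207*14994242/1321 = -752815908094/1321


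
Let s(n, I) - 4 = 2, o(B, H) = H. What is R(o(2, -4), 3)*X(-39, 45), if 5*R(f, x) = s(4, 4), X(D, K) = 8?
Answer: 48/5 ≈ 9.6000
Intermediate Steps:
s(n, I) = 6 (s(n, I) = 4 + 2 = 6)
R(f, x) = 6/5 (R(f, x) = (1/5)*6 = 6/5)
R(o(2, -4), 3)*X(-39, 45) = (6/5)*8 = 48/5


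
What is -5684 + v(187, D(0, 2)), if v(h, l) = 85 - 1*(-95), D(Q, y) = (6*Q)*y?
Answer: -5504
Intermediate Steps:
D(Q, y) = 6*Q*y
v(h, l) = 180 (v(h, l) = 85 + 95 = 180)
-5684 + v(187, D(0, 2)) = -5684 + 180 = -5504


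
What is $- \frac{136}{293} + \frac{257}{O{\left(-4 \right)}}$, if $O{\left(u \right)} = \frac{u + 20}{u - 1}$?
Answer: $- \frac{378681}{4688} \approx -80.777$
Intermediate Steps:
$O{\left(u \right)} = \frac{20 + u}{-1 + u}$
$- \frac{136}{293} + \frac{257}{O{\left(-4 \right)}} = - \frac{136}{293} + \frac{257}{\frac{1}{-1 - 4} \left(20 - 4\right)} = \left(-136\right) \frac{1}{293} + \frac{257}{\frac{1}{-5} \cdot 16} = - \frac{136}{293} + \frac{257}{\left(- \frac{1}{5}\right) 16} = - \frac{136}{293} + \frac{257}{- \frac{16}{5}} = - \frac{136}{293} + 257 \left(- \frac{5}{16}\right) = - \frac{136}{293} - \frac{1285}{16} = - \frac{378681}{4688}$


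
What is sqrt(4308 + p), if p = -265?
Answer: sqrt(4043) ≈ 63.585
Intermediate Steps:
sqrt(4308 + p) = sqrt(4308 - 265) = sqrt(4043)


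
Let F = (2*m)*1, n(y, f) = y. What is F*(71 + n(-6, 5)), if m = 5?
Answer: 650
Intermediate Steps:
F = 10 (F = (2*5)*1 = 10*1 = 10)
F*(71 + n(-6, 5)) = 10*(71 - 6) = 10*65 = 650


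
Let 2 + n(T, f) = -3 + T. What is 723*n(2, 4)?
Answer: -2169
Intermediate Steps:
n(T, f) = -5 + T (n(T, f) = -2 + (-3 + T) = -5 + T)
723*n(2, 4) = 723*(-5 + 2) = 723*(-3) = -2169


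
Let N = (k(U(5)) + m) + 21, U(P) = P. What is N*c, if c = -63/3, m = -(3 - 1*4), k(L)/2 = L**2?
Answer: -1512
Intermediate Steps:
k(L) = 2*L**2
m = 1 (m = -(3 - 4) = -1*(-1) = 1)
c = -21 (c = -63*1/3 = -21)
N = 72 (N = (2*5**2 + 1) + 21 = (2*25 + 1) + 21 = (50 + 1) + 21 = 51 + 21 = 72)
N*c = 72*(-21) = -1512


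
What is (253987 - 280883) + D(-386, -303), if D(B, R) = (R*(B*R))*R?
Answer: 10737770126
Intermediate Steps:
D(B, R) = B*R³ (D(B, R) = (B*R²)*R = B*R³)
(253987 - 280883) + D(-386, -303) = (253987 - 280883) - 386*(-303)³ = -26896 - 386*(-27818127) = -26896 + 10737797022 = 10737770126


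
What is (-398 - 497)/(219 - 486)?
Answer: 895/267 ≈ 3.3521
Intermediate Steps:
(-398 - 497)/(219 - 486) = -895/(-267) = -895*(-1/267) = 895/267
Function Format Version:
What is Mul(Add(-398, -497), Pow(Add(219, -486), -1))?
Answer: Rational(895, 267) ≈ 3.3521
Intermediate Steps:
Mul(Add(-398, -497), Pow(Add(219, -486), -1)) = Mul(-895, Pow(-267, -1)) = Mul(-895, Rational(-1, 267)) = Rational(895, 267)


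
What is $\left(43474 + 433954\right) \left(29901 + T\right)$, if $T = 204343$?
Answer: $111834644432$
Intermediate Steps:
$\left(43474 + 433954\right) \left(29901 + T\right) = \left(43474 + 433954\right) \left(29901 + 204343\right) = 477428 \cdot 234244 = 111834644432$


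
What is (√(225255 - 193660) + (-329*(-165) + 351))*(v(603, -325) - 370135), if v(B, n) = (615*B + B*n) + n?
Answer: -10686255240 - 195590*√31595 ≈ -1.0721e+10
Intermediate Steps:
v(B, n) = n + 615*B + B*n
(√(225255 - 193660) + (-329*(-165) + 351))*(v(603, -325) - 370135) = (√(225255 - 193660) + (-329*(-165) + 351))*((-325 + 615*603 + 603*(-325)) - 370135) = (√31595 + (54285 + 351))*((-325 + 370845 - 195975) - 370135) = (√31595 + 54636)*(174545 - 370135) = (54636 + √31595)*(-195590) = -10686255240 - 195590*√31595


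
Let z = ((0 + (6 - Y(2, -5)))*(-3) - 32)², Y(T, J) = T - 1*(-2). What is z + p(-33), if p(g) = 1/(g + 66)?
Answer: 47653/33 ≈ 1444.0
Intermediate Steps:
Y(T, J) = 2 + T (Y(T, J) = T + 2 = 2 + T)
p(g) = 1/(66 + g)
z = 1444 (z = ((0 + (6 - (2 + 2)))*(-3) - 32)² = ((0 + (6 - 1*4))*(-3) - 32)² = ((0 + (6 - 4))*(-3) - 32)² = ((0 + 2)*(-3) - 32)² = (2*(-3) - 32)² = (-6 - 32)² = (-38)² = 1444)
z + p(-33) = 1444 + 1/(66 - 33) = 1444 + 1/33 = 47653/33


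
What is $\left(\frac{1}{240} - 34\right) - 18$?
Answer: $- \frac{12479}{240} \approx -51.996$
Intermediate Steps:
$\left(\frac{1}{240} - 34\right) - 18 = - \frac{8159}{240} - 18 = - \frac{12479}{240}$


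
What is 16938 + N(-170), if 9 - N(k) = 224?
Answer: 16723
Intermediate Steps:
N(k) = -215 (N(k) = 9 - 1*224 = 9 - 224 = -215)
16938 + N(-170) = 16938 - 215 = 16723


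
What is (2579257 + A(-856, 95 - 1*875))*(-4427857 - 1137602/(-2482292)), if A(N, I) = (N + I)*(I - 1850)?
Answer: -37820486084043696777/1241146 ≈ -3.0472e+13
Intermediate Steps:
A(N, I) = (-1850 + I)*(I + N) (A(N, I) = (I + N)*(-1850 + I) = (-1850 + I)*(I + N))
(2579257 + A(-856, 95 - 1*875))*(-4427857 - 1137602/(-2482292)) = (2579257 + ((95 - 1*875)**2 - 1850*(95 - 1*875) - 1850*(-856) + (95 - 1*875)*(-856)))*(-4427857 - 1137602/(-2482292)) = (2579257 + ((95 - 875)**2 - 1850*(95 - 875) + 1583600 + (95 - 875)*(-856)))*(-4427857 - 1137602*(-1/2482292)) = (2579257 + ((-780)**2 - 1850*(-780) + 1583600 - 780*(-856)))*(-4427857 + 568801/1241146) = (2579257 + (608400 + 1443000 + 1583600 + 667680))*(-5495616435321/1241146) = (2579257 + 4302680)*(-5495616435321/1241146) = 6881937*(-5495616435321/1241146) = -37820486084043696777/1241146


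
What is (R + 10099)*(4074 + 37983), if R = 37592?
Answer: 2005740387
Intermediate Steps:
(R + 10099)*(4074 + 37983) = (37592 + 10099)*(4074 + 37983) = 47691*42057 = 2005740387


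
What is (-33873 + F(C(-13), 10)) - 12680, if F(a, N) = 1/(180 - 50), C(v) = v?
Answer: -6051889/130 ≈ -46553.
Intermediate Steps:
F(a, N) = 1/130
(-33873 + F(C(-13), 10)) - 12680 = (-33873 + 1/130) - 12680 = -4403489/130 - 12680 = -6051889/130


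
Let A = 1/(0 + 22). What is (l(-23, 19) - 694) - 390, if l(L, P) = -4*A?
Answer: -11926/11 ≈ -1084.2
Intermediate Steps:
A = 1/22 ≈ 0.045455
l(L, P) = -2/11 (l(L, P) = -4*1/22 = -2/11)
(l(-23, 19) - 694) - 390 = (-2/11 - 694) - 390 = -7636/11 - 390 = -11926/11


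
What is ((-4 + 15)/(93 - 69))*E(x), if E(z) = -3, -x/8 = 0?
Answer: -11/8 ≈ -1.3750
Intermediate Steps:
x = 0 (x = -8*0 = 0)
((-4 + 15)/(93 - 69))*E(x) = ((-4 + 15)/(93 - 69))*(-3) = (11/24)*(-3) = -11/8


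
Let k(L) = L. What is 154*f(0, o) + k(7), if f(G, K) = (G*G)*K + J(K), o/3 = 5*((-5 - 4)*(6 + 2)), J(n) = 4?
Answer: 623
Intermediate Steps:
o = -1080 (o = 3*(5*((-5 - 4)*(6 + 2))) = 3*(5*(-9*8)) = 3*(5*(-72)) = 3*(-360) = -1080)
f(G, K) = 4 + K*G² (f(G, K) = (G*G)*K + 4 = G²*K + 4 = K*G² + 4 = 4 + K*G²)
154*f(0, o) + k(7) = 154*(4 - 1080*0²) + 7 = 154*(4 - 1080*0) + 7 = 154*(4 + 0) + 7 = 154*4 + 7 = 616 + 7 = 623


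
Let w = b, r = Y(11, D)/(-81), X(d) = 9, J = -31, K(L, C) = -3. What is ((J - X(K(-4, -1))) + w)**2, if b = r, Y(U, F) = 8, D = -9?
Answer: 10549504/6561 ≈ 1607.9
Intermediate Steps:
r = -8/81 (r = 8/(-81) = 8*(-1/81) = -8/81 ≈ -0.098765)
b = -8/81 ≈ -0.098765
w = -8/81 ≈ -0.098765
((J - X(K(-4, -1))) + w)**2 = ((-31 - 1*9) - 8/81)**2 = ((-31 - 9) - 8/81)**2 = (-40 - 8/81)**2 = (-3248/81)**2 = 10549504/6561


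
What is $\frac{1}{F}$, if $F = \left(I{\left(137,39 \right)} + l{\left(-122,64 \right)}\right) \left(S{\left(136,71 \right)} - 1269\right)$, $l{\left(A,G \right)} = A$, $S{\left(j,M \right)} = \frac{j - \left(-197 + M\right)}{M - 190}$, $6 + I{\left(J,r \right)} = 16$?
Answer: $\frac{17}{2420368} \approx 7.0237 \cdot 10^{-6}$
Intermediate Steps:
$I{\left(J,r \right)} = 10$ ($I{\left(J,r \right)} = -6 + 16 = 10$)
$S{\left(j,M \right)} = \frac{197 + j - M}{-190 + M}$
$F = \frac{2420368}{17}$ ($F = \left(10 - 122\right) \left(\frac{197 + 136 - 71}{-190 + 71} - 1269\right) = - 112 \left(\frac{197 + 136 - 71}{-119} - 1269\right) = - 112 \left(\left(- \frac{1}{119}\right) 262 - 1269\right) = - 112 \left(- \frac{262}{119} - 1269\right) = \left(-112\right) \left(- \frac{151273}{119}\right) = \frac{2420368}{17} \approx 1.4237 \cdot 10^{5}$)
$\frac{1}{F} = \frac{1}{\frac{2420368}{17}} = \frac{17}{2420368}$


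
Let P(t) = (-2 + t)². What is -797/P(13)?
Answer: -797/121 ≈ -6.5868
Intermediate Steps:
-797/P(13) = -797/(-2 + 13)² = -797/(11²) = -797/121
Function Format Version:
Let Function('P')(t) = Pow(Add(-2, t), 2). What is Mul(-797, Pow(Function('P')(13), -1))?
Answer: Rational(-797, 121) ≈ -6.5868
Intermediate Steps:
Mul(-797, Pow(Function('P')(13), -1)) = Mul(-797, Pow(Pow(Add(-2, 13), 2), -1)) = Mul(-797, Pow(Pow(11, 2), -1)) = Mul(-797, Pow(121, -1)) = Mul(-797, Rational(1, 121)) = Rational(-797, 121)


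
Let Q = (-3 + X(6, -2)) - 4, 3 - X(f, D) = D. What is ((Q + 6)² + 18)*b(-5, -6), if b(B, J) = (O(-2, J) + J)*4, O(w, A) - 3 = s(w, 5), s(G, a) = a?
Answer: 272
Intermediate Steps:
X(f, D) = 3 - D
O(w, A) = 8 (O(w, A) = 3 + 5 = 8)
b(B, J) = 32 + 4*J (b(B, J) = (8 + J)*4 = 32 + 4*J)
Q = -2 (Q = (-3 + (3 - 1*(-2))) - 4 = (-3 + (3 + 2)) - 4 = (-3 + 5) - 4 = 2 - 4 = -2)
((Q + 6)² + 18)*b(-5, -6) = ((-2 + 6)² + 18)*(32 + 4*(-6)) = (4² + 18)*(32 - 24) = (16 + 18)*8 = 34*8 = 272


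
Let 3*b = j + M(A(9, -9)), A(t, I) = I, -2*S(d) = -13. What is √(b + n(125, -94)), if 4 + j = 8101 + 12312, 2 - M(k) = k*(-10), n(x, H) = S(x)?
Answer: √244086/6 ≈ 82.342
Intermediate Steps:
S(d) = 13/2 (S(d) = -½*(-13) = 13/2)
n(x, H) = 13/2
M(k) = 2 + 10*k (M(k) = 2 - k*(-10) = 2 - (-10)*k = 2 + 10*k)
j = 20409 (j = -4 + (8101 + 12312) = -4 + 20413 = 20409)
b = 20321/3 (b = (20409 + (2 + 10*(-9)))/3 = (20409 + (2 - 90))/3 = (20409 - 88)/3 = (⅓)*20321 = 20321/3 ≈ 6773.7)
√(b + n(125, -94)) = √(20321/3 + 13/2) = √(40681/6) = √244086/6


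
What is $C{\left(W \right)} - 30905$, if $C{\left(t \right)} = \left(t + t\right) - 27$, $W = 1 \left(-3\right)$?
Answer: $-30938$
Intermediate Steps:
$W = -3$
$C{\left(t \right)} = -27 + 2 t$ ($C{\left(t \right)} = 2 t - 27 = -27 + 2 t$)
$C{\left(W \right)} - 30905 = \left(-27 + 2 \left(-3\right)\right) - 30905 = \left(-27 - 6\right) - 30905 = -33 - 30905 = -30938$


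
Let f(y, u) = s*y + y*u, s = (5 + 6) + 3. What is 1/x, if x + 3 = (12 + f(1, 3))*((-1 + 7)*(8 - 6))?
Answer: 1/345 ≈ 0.0028986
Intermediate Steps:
s = 14 (s = 11 + 3 = 14)
f(y, u) = 14*y + u*y (f(y, u) = 14*y + y*u = 14*y + u*y)
x = 345 (x = -3 + (12 + 1*(14 + 3))*((-1 + 7)*(8 - 6)) = -3 + (12 + 1*17)*(6*2) = -3 + (12 + 17)*12 = -3 + 29*12 = -3 + 348 = 345)
1/x = 1/345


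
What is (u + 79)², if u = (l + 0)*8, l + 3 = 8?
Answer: 14161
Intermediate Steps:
l = 5 (l = -3 + 8 = 5)
u = 40 (u = (5 + 0)*8 = 5*8 = 40)
(u + 79)² = (40 + 79)² = 119² = 14161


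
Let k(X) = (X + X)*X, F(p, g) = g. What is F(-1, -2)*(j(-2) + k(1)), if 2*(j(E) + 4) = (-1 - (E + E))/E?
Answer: 11/2 ≈ 5.5000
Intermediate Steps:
k(X) = 2*X² (k(X) = (2*X)*X = 2*X²)
j(E) = -4 + (-1 - 2*E)/(2*E) (j(E) = -4 + ((-1 - (E + E))/E)/2 = -4 + ((-1 - 2*E)/E)/2 = -4 + (-1 - 2*E)/(2*E))
F(-1, -2)*(j(-2) + k(1)) = -2*((-5 - ½/(-2)) + 2*1²) = -2*((-5 - ½*(-½)) + 2*1) = -2*((-5 + ¼) + 2) = -2*(-19/4 + 2) = -2*(-11/4) = 11/2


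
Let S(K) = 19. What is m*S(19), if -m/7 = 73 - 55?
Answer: -2394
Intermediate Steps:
m = -126 (m = -7*(73 - 55) = -7*18 = -126)
m*S(19) = -126*19 = -2394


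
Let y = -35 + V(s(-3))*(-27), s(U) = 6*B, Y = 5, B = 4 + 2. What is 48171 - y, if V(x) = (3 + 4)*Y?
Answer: 49151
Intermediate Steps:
B = 6
s(U) = 36 (s(U) = 6*6 = 36)
V(x) = 35 (V(x) = (3 + 4)*5 = 7*5 = 35)
y = -980 (y = -35 + 35*(-27) = -35 - 945 = -980)
48171 - y = 48171 - 1*(-980) = 48171 + 980 = 49151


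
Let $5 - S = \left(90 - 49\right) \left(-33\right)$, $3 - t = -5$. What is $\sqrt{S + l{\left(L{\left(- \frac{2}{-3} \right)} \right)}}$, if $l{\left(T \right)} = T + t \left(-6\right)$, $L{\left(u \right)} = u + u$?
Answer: $\frac{\sqrt{11802}}{3} \approx 36.212$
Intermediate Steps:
$t = 8$ ($t = 3 - -5 = 3 + 5 = 8$)
$L{\left(u \right)} = 2 u$
$S = 1358$ ($S = 5 - \left(90 - 49\right) \left(-33\right) = 5 - 41 \left(-33\right) = 5 - -1353 = 5 + 1353 = 1358$)
$l{\left(T \right)} = -48 + T$ ($l{\left(T \right)} = T + 8 \left(-6\right) = T - 48 = -48 + T$)
$\sqrt{S + l{\left(L{\left(- \frac{2}{-3} \right)} \right)}} = \sqrt{1358 - \left(48 - 2 \left(- \frac{2}{-3}\right)\right)} = \sqrt{1358 - \left(48 - 2 \left(\left(-2\right) \left(- \frac{1}{3}\right)\right)\right)} = \sqrt{1358 + \left(-48 + 2 \cdot \frac{2}{3}\right)} = \sqrt{1358 + \left(-48 + \frac{4}{3}\right)} = \sqrt{1358 - \frac{140}{3}} = \sqrt{\frac{3934}{3}} = \frac{\sqrt{11802}}{3}$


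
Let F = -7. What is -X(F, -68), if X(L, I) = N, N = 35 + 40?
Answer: -75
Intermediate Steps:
N = 75
X(L, I) = 75
-X(F, -68) = -1*75 = -75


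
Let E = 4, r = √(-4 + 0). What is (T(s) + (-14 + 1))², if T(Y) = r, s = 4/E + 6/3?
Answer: 165 - 52*I ≈ 165.0 - 52.0*I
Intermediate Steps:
r = 2*I (r = √(-4) = 2*I ≈ 2.0*I)
s = 3 (s = 4/4 + 6/3 = 4*(¼) + 6*(⅓) = 1 + 2 = 3)
T(Y) = 2*I
(T(s) + (-14 + 1))² = (2*I + (-14 + 1))² = (2*I - 13)² = (-13 + 2*I)²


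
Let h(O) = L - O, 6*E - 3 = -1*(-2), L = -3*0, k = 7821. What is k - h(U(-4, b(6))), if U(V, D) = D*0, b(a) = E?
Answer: 7821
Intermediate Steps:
L = 0
E = 5/6 (E = 1/2 + (-1*(-2))/6 = 1/2 + (1/6)*2 = 1/2 + 1/3 = 5/6 ≈ 0.83333)
b(a) = 5/6
U(V, D) = 0
h(O) = -O (h(O) = 0 - O = -O)
k - h(U(-4, b(6))) = 7821 - (-1)*0 = 7821 - 1*0 = 7821 + 0 = 7821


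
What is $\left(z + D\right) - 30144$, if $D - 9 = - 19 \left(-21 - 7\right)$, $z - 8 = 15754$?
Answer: $-13841$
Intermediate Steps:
$z = 15762$ ($z = 8 + 15754 = 15762$)
$D = 541$ ($D = 9 - 19 \left(-21 - 7\right) = 9 - -532 = 9 + 532 = 541$)
$\left(z + D\right) - 30144 = \left(15762 + 541\right) - 30144 = 16303 - 30144 = -13841$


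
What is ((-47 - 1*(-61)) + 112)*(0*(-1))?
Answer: 0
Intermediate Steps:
((-47 - 1*(-61)) + 112)*(0*(-1)) = ((-47 + 61) + 112)*0 = (14 + 112)*0 = 126*0 = 0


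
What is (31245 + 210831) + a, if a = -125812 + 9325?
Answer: 125589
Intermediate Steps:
a = -116487
(31245 + 210831) + a = (31245 + 210831) - 116487 = 242076 - 116487 = 125589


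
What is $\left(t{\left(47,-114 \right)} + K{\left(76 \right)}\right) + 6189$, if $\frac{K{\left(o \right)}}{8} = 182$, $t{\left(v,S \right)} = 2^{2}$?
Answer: $7649$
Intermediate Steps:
$t{\left(v,S \right)} = 4$
$K{\left(o \right)} = 1456$ ($K{\left(o \right)} = 8 \cdot 182 = 1456$)
$\left(t{\left(47,-114 \right)} + K{\left(76 \right)}\right) + 6189 = \left(4 + 1456\right) + 6189 = 1460 + 6189 = 7649$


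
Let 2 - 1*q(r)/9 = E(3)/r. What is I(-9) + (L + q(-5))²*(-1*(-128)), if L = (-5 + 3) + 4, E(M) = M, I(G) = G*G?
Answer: 2066537/25 ≈ 82662.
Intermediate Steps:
I(G) = G²
L = 2 (L = -2 + 4 = 2)
q(r) = 18 - 27/r
I(-9) + (L + q(-5))²*(-1*(-128)) = (-9)² + (2 + (18 - 27/(-5)))²*(-1*(-128)) = 81 + (2 + (18 - 27*(-⅕)))²*128 = 81 + (2 + (18 + 27/5))²*128 = 81 + (2 + 117/5)²*128 = 81 + (127/5)²*128 = 81 + (16129/25)*128 = 81 + 2064512/25 = 2066537/25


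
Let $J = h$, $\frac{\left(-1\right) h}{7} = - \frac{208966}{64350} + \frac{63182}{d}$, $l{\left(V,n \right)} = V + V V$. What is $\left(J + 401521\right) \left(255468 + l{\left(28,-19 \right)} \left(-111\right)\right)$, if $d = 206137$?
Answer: $\frac{146774702382084322864}{2210819325} \approx 6.6389 \cdot 10^{10}$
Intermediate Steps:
$l{\left(V,n \right)} = V + V^{2}$
$h = \frac{136534519247}{6632457975}$ ($h = - 7 \left(- \frac{208966}{64350} + \frac{63182}{206137}\right) = - 7 \left(\left(-208966\right) \frac{1}{64350} + 63182 \cdot \frac{1}{206137}\right) = - 7 \left(- \frac{104483}{32175} + \frac{63182}{206137}\right) = \left(-7\right) \left(- \frac{19504931321}{6632457975}\right) = \frac{136534519247}{6632457975} \approx 20.586$)
$J = \frac{136534519247}{6632457975} \approx 20.586$
$\left(J + 401521\right) \left(255468 + l{\left(28,-19 \right)} \left(-111\right)\right) = \left(\frac{136534519247}{6632457975} + 401521\right) \left(255468 + 28 \left(1 + 28\right) \left(-111\right)\right) = \frac{2663207693099222 \left(255468 + 28 \cdot 29 \left(-111\right)\right)}{6632457975} = \frac{2663207693099222 \left(255468 + 812 \left(-111\right)\right)}{6632457975} = \frac{2663207693099222 \left(255468 - 90132\right)}{6632457975} = \frac{2663207693099222}{6632457975} \cdot 165336 = \frac{146774702382084322864}{2210819325}$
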